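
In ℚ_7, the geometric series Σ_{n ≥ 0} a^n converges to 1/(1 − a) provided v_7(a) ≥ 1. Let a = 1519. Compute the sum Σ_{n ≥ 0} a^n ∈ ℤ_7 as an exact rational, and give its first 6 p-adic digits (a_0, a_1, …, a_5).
Σ a^n = 1/(1 − a) = -1/1518;  first 6 digits = (1, 0, 3, 4, 2, 4)

v_7(a) = 2 ≥ 1, so the series converges in ℤ_7 to 1/(1 − a) = 1/(1 − 1519) = -1/1518. Expand this rational in ℤ_7: compute digits iteratively via d_i = x_i mod 7, x_{i+1} = (x_i − d_i)/7. The first 6 digits are (1, 0, 3, 4, 2, 4).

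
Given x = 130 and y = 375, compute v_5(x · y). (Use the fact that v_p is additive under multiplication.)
v_5(48750) = 4

v_p(x) = 1 (factor: 130 = 5^1 · 26); v_p(y) = 3 (factor: 375 = 5^3 · 3). Additivity: v_p(xy) = v_p(x) + v_p(y) = 1 + 3 = 4. (Direct check: xy = 48750 = 5^4 · (78).)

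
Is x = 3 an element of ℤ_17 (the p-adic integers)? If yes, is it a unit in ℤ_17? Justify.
x ∈ ℤ_17^× (unit); v_17(x) = 0

ℤ_17 = {x ∈ ℚ_17 : v_17(x) ≥ 0} and ℤ_17^× = {x ∈ ℤ_17 : v_17(x) = 0}. Here v_17(3) = v_17(num) − v_17(den) = 0; compare against these criteria.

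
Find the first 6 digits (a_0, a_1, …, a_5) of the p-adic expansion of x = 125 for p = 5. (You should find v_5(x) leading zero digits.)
(a_0, …, a_5) = (0, 0, 0, 1, 0, 0)

v_5(125) = 3, so a_0 = ... = a_2 = 0. Factor out: x = 5^3 · u with u = 1 a unit in ℤ_5. Expand u iteratively via a_{v+i} = u_i mod 5, u_{i+1} = (u_i − a_{v+i})/5:
  u_0 = 1;  a_3 = 1;  u_1 = (u_0 − 1)/5 = 0
  u_1 = 0;  a_4 = 0;  u_2 = (u_1 − 0)/5 = 0
  u_2 = 0;  a_5 = 0;  u_3 = (u_2 − 0)/5 = 0
Digits: (0, 0, 0, 1, 0, 0).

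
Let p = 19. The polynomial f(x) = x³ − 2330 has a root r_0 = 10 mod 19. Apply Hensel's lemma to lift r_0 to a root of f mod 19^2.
r_1 = 219 (mod 361)

Hensel: r_{i+1} = r_i − f(r_i)/f′(r_i) mod 19^{i+2}, where f′(x) = 3x². Iterate:
  r_0 = 10 (mod 19)
  r_1 = 219 (mod 361)
Final: r = 219 with f(r) ≡ 0 mod 19^2.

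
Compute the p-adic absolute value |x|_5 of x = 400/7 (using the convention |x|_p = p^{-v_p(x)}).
|400/7|_5 = 1/25

Step 1 — compute v_5(x) by factoring powers of 5 out of the numerator and denominator: v_5(400/7) = 2. Step 2 — apply |x|_p = p^{-v_p(x)} = 5^{-2} = 1/25.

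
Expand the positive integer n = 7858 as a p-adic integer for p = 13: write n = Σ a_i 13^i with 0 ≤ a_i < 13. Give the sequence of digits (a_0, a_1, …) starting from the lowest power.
(a_0, a_1, …) = (6, 6, 7, 3)

Repeated division by 13 gives the digits low-to-high: 7858 = 6 + 6·13^1 + 7·13^2 + 3·13^3. Digit sequence: (6, 6, 7, 3).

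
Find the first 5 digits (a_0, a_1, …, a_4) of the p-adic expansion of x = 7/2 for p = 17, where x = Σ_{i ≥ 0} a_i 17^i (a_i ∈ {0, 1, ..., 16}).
(a_0, …, a_4) = (12, 8, 8, 8, 8)

v_17(7/2) = 0 (numerator and denominator both coprime to 17), so x ∈ ℤ_17^×. Compute digits iteratively via a_i = x_i mod 17, x_{i+1} = (x_i − a_i)/17, with x_0 = x:
  x_0 = 7/2;  a_0 = 12;  x_1 = (x_0 − 12)/17 = -1/2
  x_1 = -1/2;  a_1 = 8;  x_2 = (x_1 − 8)/17 = -1/2
  x_2 = -1/2;  a_2 = 8;  x_3 = (x_2 − 8)/17 = -1/2
  x_3 = -1/2;  a_3 = 8;  x_4 = (x_3 − 8)/17 = -1/2
  x_4 = -1/2;  a_4 = 8;  x_5 = (x_4 − 8)/17 = -1/2
Digits: (12, 8, 8, 8, 8).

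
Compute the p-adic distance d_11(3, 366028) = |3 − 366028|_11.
d_11(3, 366028) = 1/14641

Step 1 — x − y = 3 − 366028 = -366025. Step 2 — v_11(-366025) = 4 (factor: -366025 = −(11^4 · 25); the sign does not affect v_p). Step 3 — |x − y|_11 = 11^{-4} = 1/14641.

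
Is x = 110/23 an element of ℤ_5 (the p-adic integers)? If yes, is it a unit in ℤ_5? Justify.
x ∈ ℤ_5 but not a unit; v_5(x) = 1 > 0

ℤ_5 = {x ∈ ℚ_5 : v_5(x) ≥ 0} and ℤ_5^× = {x ∈ ℤ_5 : v_5(x) = 0}. Here v_5(110/23) = v_5(num) − v_5(den) = 1; compare against these criteria.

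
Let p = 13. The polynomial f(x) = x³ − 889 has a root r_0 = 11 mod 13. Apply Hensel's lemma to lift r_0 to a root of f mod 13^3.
r_2 = 1974 (mod 2197)

Hensel: r_{i+1} = r_i − f(r_i)/f′(r_i) mod 13^{i+2}, where f′(x) = 3x². Iterate:
  r_0 = 11 (mod 13)
  r_1 = 115 (mod 169)
  r_2 = 1974 (mod 2197)
Final: r = 1974 with f(r) ≡ 0 mod 13^3.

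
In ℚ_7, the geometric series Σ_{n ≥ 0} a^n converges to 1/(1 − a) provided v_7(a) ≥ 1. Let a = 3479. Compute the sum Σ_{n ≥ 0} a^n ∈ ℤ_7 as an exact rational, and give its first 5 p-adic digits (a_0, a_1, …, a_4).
Σ a^n = 1/(1 − a) = -1/3478;  first 5 digits = (1, 0, 1, 3, 2)

v_7(a) = 2 ≥ 1, so the series converges in ℤ_7 to 1/(1 − a) = 1/(1 − 3479) = -1/3478. Expand this rational in ℤ_7: compute digits iteratively via d_i = x_i mod 7, x_{i+1} = (x_i − d_i)/7. The first 5 digits are (1, 0, 1, 3, 2).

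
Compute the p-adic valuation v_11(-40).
v_11(-40) = 0

v_11(n) is the largest exponent k such that 11^k divides n. Factor out: -40 = -11^0 · 40. (Sign doesn't affect v_p.) So v_11(-40) = 0.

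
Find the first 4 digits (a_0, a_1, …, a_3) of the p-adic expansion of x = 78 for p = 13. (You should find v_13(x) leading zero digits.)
(a_0, …, a_3) = (0, 6, 0, 0)

v_13(78) = 1, so a_0 = ... = a_0 = 0. Factor out: x = 13^1 · u with u = 6 a unit in ℤ_13. Expand u iteratively via a_{v+i} = u_i mod 13, u_{i+1} = (u_i − a_{v+i})/13:
  u_0 = 6;  a_1 = 6;  u_1 = (u_0 − 6)/13 = 0
  u_1 = 0;  a_2 = 0;  u_2 = (u_1 − 0)/13 = 0
  u_2 = 0;  a_3 = 0;  u_3 = (u_2 − 0)/13 = 0
Digits: (0, 6, 0, 0).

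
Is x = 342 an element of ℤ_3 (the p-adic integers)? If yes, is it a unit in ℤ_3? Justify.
x ∈ ℤ_3 but not a unit; v_3(x) = 2 > 0

ℤ_3 = {x ∈ ℚ_3 : v_3(x) ≥ 0} and ℤ_3^× = {x ∈ ℤ_3 : v_3(x) = 0}. Here v_3(342) = v_3(num) − v_3(den) = 2; compare against these criteria.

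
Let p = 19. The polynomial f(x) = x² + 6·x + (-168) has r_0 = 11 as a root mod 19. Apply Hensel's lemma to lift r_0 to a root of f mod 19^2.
r_1 = 49 (mod 361)

Hensel: r_{i+1} = r_i − f(r_i)·(f′(r_i))^{-1} mod 19^{i+2}, f′(x) = 2x + 6. Iterate:
  r_0 = 11 (mod 19)
  r_1 = 49 (mod 361)
Final: r = 49 satisfies f(r) ≡ 0 mod 19^2.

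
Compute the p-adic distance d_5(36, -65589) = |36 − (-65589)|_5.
d_5(36, -65589) = 1/3125

Step 1 — x − y = 36 − (-65589) = 65625. Step 2 — v_5(65625) = 5 (factor: 65625 = (5^5 · 21); the sign does not affect v_p). Step 3 — |x − y|_5 = 5^{-5} = 1/3125.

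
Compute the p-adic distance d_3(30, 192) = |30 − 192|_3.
d_3(30, 192) = 1/81

Step 1 — x − y = 30 − 192 = -162. Step 2 — v_3(-162) = 4 (factor: -162 = −(3^4 · 2); the sign does not affect v_p). Step 3 — |x − y|_3 = 3^{-4} = 1/81.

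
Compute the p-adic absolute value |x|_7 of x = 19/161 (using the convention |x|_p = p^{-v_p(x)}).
|19/161|_7 = 7

Step 1 — compute v_7(x) by factoring powers of 7 out of the numerator and denominator: v_7(19/161) = -1. Step 2 — apply |x|_p = p^{-v_p(x)} = 7^{1} = 7.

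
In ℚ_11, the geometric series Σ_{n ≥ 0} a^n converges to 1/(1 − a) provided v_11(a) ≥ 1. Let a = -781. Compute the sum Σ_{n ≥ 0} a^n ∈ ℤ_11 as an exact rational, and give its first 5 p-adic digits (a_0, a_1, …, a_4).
Σ a^n = 1/(1 − a) = 1/782;  first 5 digits = (1, 6, 7, 2, 7)

v_11(a) = 1 ≥ 1, so the series converges in ℤ_11 to 1/(1 − a) = 1/(1 − (-781)) = 1/782. Expand this rational in ℤ_11: compute digits iteratively via d_i = x_i mod 11, x_{i+1} = (x_i − d_i)/11. The first 5 digits are (1, 6, 7, 2, 7).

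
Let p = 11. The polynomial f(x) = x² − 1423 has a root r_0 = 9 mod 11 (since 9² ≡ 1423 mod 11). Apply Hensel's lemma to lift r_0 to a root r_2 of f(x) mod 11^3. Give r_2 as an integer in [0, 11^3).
r_2 = 97 (mod 1331)

Hensel's recurrence: r_{i+1} = r_i − f(r_i)·(f′(r_i))^{-1} mod 11^{i+2}, with f′(x) = 2x. Iterate:
  r_0 = 9 (mod 11)
  r_1 = 97 (mod 121)
  r_2 = 97 (mod 1331)
Final: r_2 = 97, and one checks f(r_2) ≡ 0 mod 11^3.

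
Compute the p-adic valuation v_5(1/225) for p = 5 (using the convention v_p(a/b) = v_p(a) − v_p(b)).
v_5(1/225) = -2

Factor powers of 5 from the numerator and denominator of the reduced fraction: 1 = 5^0 · 1 and 225 = 5^2 · 9. Apply v_p(a/b) = v_p(a) − v_p(b): v_5(1/225) = 0 − 2 = -2.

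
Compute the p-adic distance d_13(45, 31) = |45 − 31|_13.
d_13(45, 31) = 1

Step 1 — x − y = 45 − 31 = 14. Step 2 — v_13(14) = 0 (factor: 14 = (13^0 · 14); the sign does not affect v_p). Step 3 — |x − y|_13 = 13^{0} = 1.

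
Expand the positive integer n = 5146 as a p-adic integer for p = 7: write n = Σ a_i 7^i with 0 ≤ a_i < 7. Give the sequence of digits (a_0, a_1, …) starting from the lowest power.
(a_0, a_1, …) = (1, 0, 0, 1, 2)

Repeated division by 7 gives the digits low-to-high: 5146 = 1 + 1·7^3 + 2·7^4. Digit sequence: (1, 0, 0, 1, 2).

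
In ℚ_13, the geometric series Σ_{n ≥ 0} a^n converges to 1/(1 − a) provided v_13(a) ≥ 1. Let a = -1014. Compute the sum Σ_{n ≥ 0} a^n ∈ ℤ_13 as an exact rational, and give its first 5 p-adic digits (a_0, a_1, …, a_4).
Σ a^n = 1/(1 − a) = 1/1015;  first 5 digits = (1, 0, 7, 12, 9)

v_13(a) = 2 ≥ 1, so the series converges in ℤ_13 to 1/(1 − a) = 1/(1 − (-1014)) = 1/1015. Expand this rational in ℤ_13: compute digits iteratively via d_i = x_i mod 13, x_{i+1} = (x_i − d_i)/13. The first 5 digits are (1, 0, 7, 12, 9).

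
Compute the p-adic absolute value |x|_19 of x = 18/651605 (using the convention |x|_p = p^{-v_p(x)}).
|18/651605|_19 = 130321

Step 1 — compute v_19(x) by factoring powers of 19 out of the numerator and denominator: v_19(18/651605) = -4. Step 2 — apply |x|_p = p^{-v_p(x)} = 19^{4} = 130321.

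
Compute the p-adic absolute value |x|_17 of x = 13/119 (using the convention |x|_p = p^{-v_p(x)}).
|13/119|_17 = 17

Step 1 — compute v_17(x) by factoring powers of 17 out of the numerator and denominator: v_17(13/119) = -1. Step 2 — apply |x|_p = p^{-v_p(x)} = 17^{1} = 17.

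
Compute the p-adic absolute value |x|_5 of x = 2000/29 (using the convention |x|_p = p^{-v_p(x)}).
|2000/29|_5 = 1/125

Step 1 — compute v_5(x) by factoring powers of 5 out of the numerator and denominator: v_5(2000/29) = 3. Step 2 — apply |x|_p = p^{-v_p(x)} = 5^{-3} = 1/125.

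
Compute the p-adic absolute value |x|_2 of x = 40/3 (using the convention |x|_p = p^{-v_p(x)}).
|40/3|_2 = 1/8

Step 1 — compute v_2(x) by factoring powers of 2 out of the numerator and denominator: v_2(40/3) = 3. Step 2 — apply |x|_p = p^{-v_p(x)} = 2^{-3} = 1/8.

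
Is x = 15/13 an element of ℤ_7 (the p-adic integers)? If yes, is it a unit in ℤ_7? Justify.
x ∈ ℤ_7^× (unit); v_7(x) = 0

ℤ_7 = {x ∈ ℚ_7 : v_7(x) ≥ 0} and ℤ_7^× = {x ∈ ℤ_7 : v_7(x) = 0}. Here v_7(15/13) = v_7(num) − v_7(den) = 0; compare against these criteria.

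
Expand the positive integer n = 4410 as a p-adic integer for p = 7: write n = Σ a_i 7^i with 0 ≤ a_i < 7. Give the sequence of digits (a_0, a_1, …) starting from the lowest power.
(a_0, a_1, …) = (0, 0, 6, 5, 1)

Repeated division by 7 gives the digits low-to-high: 4410 = 6·7^2 + 5·7^3 + 1·7^4. Digit sequence: (0, 0, 6, 5, 1).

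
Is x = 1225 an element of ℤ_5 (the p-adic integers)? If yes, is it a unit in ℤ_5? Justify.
x ∈ ℤ_5 but not a unit; v_5(x) = 2 > 0

ℤ_5 = {x ∈ ℚ_5 : v_5(x) ≥ 0} and ℤ_5^× = {x ∈ ℤ_5 : v_5(x) = 0}. Here v_5(1225) = v_5(num) − v_5(den) = 2; compare against these criteria.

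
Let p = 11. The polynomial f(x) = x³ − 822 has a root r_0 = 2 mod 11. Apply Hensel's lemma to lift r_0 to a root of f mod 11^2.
r_1 = 90 (mod 121)

Hensel: r_{i+1} = r_i − f(r_i)/f′(r_i) mod 11^{i+2}, where f′(x) = 3x². Iterate:
  r_0 = 2 (mod 11)
  r_1 = 90 (mod 121)
Final: r = 90 with f(r) ≡ 0 mod 11^2.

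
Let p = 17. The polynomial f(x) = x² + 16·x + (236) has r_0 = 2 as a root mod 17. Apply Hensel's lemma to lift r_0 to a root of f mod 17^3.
r_2 = 2416 (mod 4913)

Hensel: r_{i+1} = r_i − f(r_i)·(f′(r_i))^{-1} mod 17^{i+2}, f′(x) = 2x + 16. Iterate:
  r_0 = 2 (mod 17)
  r_1 = 104 (mod 289)
  r_2 = 2416 (mod 4913)
Final: r = 2416 satisfies f(r) ≡ 0 mod 17^3.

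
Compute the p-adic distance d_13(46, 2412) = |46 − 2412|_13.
d_13(46, 2412) = 1/169

Step 1 — x − y = 46 − 2412 = -2366. Step 2 — v_13(-2366) = 2 (factor: -2366 = −(13^2 · 14); the sign does not affect v_p). Step 3 — |x − y|_13 = 13^{-2} = 1/169.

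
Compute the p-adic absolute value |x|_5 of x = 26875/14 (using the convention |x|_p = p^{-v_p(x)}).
|26875/14|_5 = 1/625

Step 1 — compute v_5(x) by factoring powers of 5 out of the numerator and denominator: v_5(26875/14) = 4. Step 2 — apply |x|_p = p^{-v_p(x)} = 5^{-4} = 1/625.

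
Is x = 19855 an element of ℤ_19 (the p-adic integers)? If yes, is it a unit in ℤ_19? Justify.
x ∈ ℤ_19 but not a unit; v_19(x) = 2 > 0

ℤ_19 = {x ∈ ℚ_19 : v_19(x) ≥ 0} and ℤ_19^× = {x ∈ ℤ_19 : v_19(x) = 0}. Here v_19(19855) = v_19(num) − v_19(den) = 2; compare against these criteria.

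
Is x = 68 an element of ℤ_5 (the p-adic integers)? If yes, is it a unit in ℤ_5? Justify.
x ∈ ℤ_5^× (unit); v_5(x) = 0

ℤ_5 = {x ∈ ℚ_5 : v_5(x) ≥ 0} and ℤ_5^× = {x ∈ ℤ_5 : v_5(x) = 0}. Here v_5(68) = v_5(num) − v_5(den) = 0; compare against these criteria.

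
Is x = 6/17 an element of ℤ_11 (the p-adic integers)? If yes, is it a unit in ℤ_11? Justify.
x ∈ ℤ_11^× (unit); v_11(x) = 0

ℤ_11 = {x ∈ ℚ_11 : v_11(x) ≥ 0} and ℤ_11^× = {x ∈ ℤ_11 : v_11(x) = 0}. Here v_11(6/17) = v_11(num) − v_11(den) = 0; compare against these criteria.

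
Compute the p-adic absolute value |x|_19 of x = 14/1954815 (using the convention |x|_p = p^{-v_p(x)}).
|14/1954815|_19 = 130321

Step 1 — compute v_19(x) by factoring powers of 19 out of the numerator and denominator: v_19(14/1954815) = -4. Step 2 — apply |x|_p = p^{-v_p(x)} = 19^{4} = 130321.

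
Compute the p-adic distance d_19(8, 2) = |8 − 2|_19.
d_19(8, 2) = 1

Step 1 — x − y = 8 − 2 = 6. Step 2 — v_19(6) = 0 (factor: 6 = (19^0 · 6); the sign does not affect v_p). Step 3 — |x − y|_19 = 19^{0} = 1.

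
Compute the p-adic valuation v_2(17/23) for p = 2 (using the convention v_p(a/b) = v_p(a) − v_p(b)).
v_2(17/23) = 0

Factor powers of 2 from the numerator and denominator of the reduced fraction: 17 = 2^0 · 17 and 23 = 2^0 · 23. Apply v_p(a/b) = v_p(a) − v_p(b): v_2(17/23) = 0 − 0 = 0.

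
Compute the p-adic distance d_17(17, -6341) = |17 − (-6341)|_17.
d_17(17, -6341) = 1/289

Step 1 — x − y = 17 − (-6341) = 6358. Step 2 — v_17(6358) = 2 (factor: 6358 = (17^2 · 22); the sign does not affect v_p). Step 3 — |x − y|_17 = 17^{-2} = 1/289.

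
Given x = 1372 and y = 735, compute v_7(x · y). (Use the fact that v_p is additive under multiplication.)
v_7(1008420) = 5

v_p(x) = 3 (factor: 1372 = 7^3 · 4); v_p(y) = 2 (factor: 735 = 7^2 · 15). Additivity: v_p(xy) = v_p(x) + v_p(y) = 3 + 2 = 5. (Direct check: xy = 1008420 = 7^5 · (60).)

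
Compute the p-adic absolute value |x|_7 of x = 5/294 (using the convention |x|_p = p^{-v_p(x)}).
|5/294|_7 = 49

Step 1 — compute v_7(x) by factoring powers of 7 out of the numerator and denominator: v_7(5/294) = -2. Step 2 — apply |x|_p = p^{-v_p(x)} = 7^{2} = 49.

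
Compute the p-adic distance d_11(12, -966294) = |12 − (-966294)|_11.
d_11(12, -966294) = 1/161051

Step 1 — x − y = 12 − (-966294) = 966306. Step 2 — v_11(966306) = 5 (factor: 966306 = (11^5 · 6); the sign does not affect v_p). Step 3 — |x − y|_11 = 11^{-5} = 1/161051.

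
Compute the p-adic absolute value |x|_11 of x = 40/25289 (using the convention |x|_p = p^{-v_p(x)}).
|40/25289|_11 = 1331

Step 1 — compute v_11(x) by factoring powers of 11 out of the numerator and denominator: v_11(40/25289) = -3. Step 2 — apply |x|_p = p^{-v_p(x)} = 11^{3} = 1331.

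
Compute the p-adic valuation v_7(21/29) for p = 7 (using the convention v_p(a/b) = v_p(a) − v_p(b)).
v_7(21/29) = 1

Factor powers of 7 from the numerator and denominator of the reduced fraction: 21 = 7^1 · 3 and 29 = 7^0 · 29. Apply v_p(a/b) = v_p(a) − v_p(b): v_7(21/29) = 1 − 0 = 1.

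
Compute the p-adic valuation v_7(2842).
v_7(2842) = 2

v_7(n) is the largest exponent k such that 7^k divides n. Factor out: 2842 = 7^2 · 58. (Sign doesn't affect v_p.) So v_7(2842) = 2.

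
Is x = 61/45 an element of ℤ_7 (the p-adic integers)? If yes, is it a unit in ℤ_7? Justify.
x ∈ ℤ_7^× (unit); v_7(x) = 0

ℤ_7 = {x ∈ ℚ_7 : v_7(x) ≥ 0} and ℤ_7^× = {x ∈ ℤ_7 : v_7(x) = 0}. Here v_7(61/45) = v_7(num) − v_7(den) = 0; compare against these criteria.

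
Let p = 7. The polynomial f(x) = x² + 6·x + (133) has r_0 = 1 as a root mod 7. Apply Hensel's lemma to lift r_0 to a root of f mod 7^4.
r_3 = 106 (mod 2401)

Hensel: r_{i+1} = r_i − f(r_i)·(f′(r_i))^{-1} mod 7^{i+2}, f′(x) = 2x + 6. Iterate:
  r_0 = 1 (mod 7)
  r_1 = 8 (mod 49)
  r_2 = 106 (mod 343)
  r_3 = 106 (mod 2401)
Final: r = 106 satisfies f(r) ≡ 0 mod 7^4.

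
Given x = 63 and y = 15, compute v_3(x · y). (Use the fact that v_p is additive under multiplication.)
v_3(945) = 3

v_p(x) = 2 (factor: 63 = 3^2 · 7); v_p(y) = 1 (factor: 15 = 3^1 · 5). Additivity: v_p(xy) = v_p(x) + v_p(y) = 2 + 1 = 3. (Direct check: xy = 945 = 3^3 · (35).)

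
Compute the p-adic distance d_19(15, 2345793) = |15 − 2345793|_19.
d_19(15, 2345793) = 1/130321

Step 1 — x − y = 15 − 2345793 = -2345778. Step 2 — v_19(-2345778) = 4 (factor: -2345778 = −(19^4 · 18); the sign does not affect v_p). Step 3 — |x − y|_19 = 19^{-4} = 1/130321.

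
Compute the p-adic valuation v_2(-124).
v_2(-124) = 2

v_2(n) is the largest exponent k such that 2^k divides n. Factor out: -124 = -2^2 · 31. (Sign doesn't affect v_p.) So v_2(-124) = 2.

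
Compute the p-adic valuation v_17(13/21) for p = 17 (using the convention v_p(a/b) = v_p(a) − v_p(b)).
v_17(13/21) = 0

Factor powers of 17 from the numerator and denominator of the reduced fraction: 13 = 17^0 · 13 and 21 = 17^0 · 21. Apply v_p(a/b) = v_p(a) − v_p(b): v_17(13/21) = 0 − 0 = 0.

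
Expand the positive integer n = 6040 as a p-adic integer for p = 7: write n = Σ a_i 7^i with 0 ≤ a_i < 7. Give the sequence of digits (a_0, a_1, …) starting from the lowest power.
(a_0, a_1, …) = (6, 1, 4, 3, 2)

Repeated division by 7 gives the digits low-to-high: 6040 = 6 + 1·7^1 + 4·7^2 + 3·7^3 + 2·7^4. Digit sequence: (6, 1, 4, 3, 2).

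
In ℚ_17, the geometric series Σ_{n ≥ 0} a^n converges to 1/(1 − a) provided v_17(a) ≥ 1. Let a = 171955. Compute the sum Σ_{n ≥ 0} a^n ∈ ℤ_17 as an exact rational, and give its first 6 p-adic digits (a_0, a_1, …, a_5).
Σ a^n = 1/(1 − a) = -1/171954;  first 6 digits = (1, 0, 0, 1, 2, 0)

v_17(a) = 3 ≥ 1, so the series converges in ℤ_17 to 1/(1 − a) = 1/(1 − 171955) = -1/171954. Expand this rational in ℤ_17: compute digits iteratively via d_i = x_i mod 17, x_{i+1} = (x_i − d_i)/17. The first 6 digits are (1, 0, 0, 1, 2, 0).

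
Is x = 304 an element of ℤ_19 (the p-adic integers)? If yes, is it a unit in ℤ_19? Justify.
x ∈ ℤ_19 but not a unit; v_19(x) = 1 > 0

ℤ_19 = {x ∈ ℚ_19 : v_19(x) ≥ 0} and ℤ_19^× = {x ∈ ℤ_19 : v_19(x) = 0}. Here v_19(304) = v_19(num) − v_19(den) = 1; compare against these criteria.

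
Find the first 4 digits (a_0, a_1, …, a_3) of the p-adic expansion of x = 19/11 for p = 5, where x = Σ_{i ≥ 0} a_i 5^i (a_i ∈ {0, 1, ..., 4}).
(a_0, …, a_3) = (4, 0, 4, 1)

v_5(19/11) = 0 (numerator and denominator both coprime to 5), so x ∈ ℤ_5^×. Compute digits iteratively via a_i = x_i mod 5, x_{i+1} = (x_i − a_i)/5, with x_0 = x:
  x_0 = 19/11;  a_0 = 4;  x_1 = (x_0 − 4)/5 = -5/11
  x_1 = -5/11;  a_1 = 0;  x_2 = (x_1 − 0)/5 = -1/11
  x_2 = -1/11;  a_2 = 4;  x_3 = (x_2 − 4)/5 = -9/11
  x_3 = -9/11;  a_3 = 1;  x_4 = (x_3 − 1)/5 = -4/11
Digits: (4, 0, 4, 1).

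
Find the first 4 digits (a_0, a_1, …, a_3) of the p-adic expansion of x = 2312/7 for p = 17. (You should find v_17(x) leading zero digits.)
(a_0, …, a_3) = (0, 0, 6, 7)

v_17(2312/7) = 2, so a_0 = ... = a_1 = 0. Factor out: x = 17^2 · u with u = 8/7 a unit in ℤ_17. Expand u iteratively via a_{v+i} = u_i mod 17, u_{i+1} = (u_i − a_{v+i})/17:
  u_0 = 8/7;  a_2 = 6;  u_1 = (u_0 − 6)/17 = -2/7
  u_1 = -2/7;  a_3 = 7;  u_2 = (u_1 − 7)/17 = -3/7
Digits: (0, 0, 6, 7).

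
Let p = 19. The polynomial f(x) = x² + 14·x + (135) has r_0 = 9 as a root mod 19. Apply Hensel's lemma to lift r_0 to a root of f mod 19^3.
r_2 = 4398 (mod 6859)

Hensel: r_{i+1} = r_i − f(r_i)·(f′(r_i))^{-1} mod 19^{i+2}, f′(x) = 2x + 14. Iterate:
  r_0 = 9 (mod 19)
  r_1 = 66 (mod 361)
  r_2 = 4398 (mod 6859)
Final: r = 4398 satisfies f(r) ≡ 0 mod 19^3.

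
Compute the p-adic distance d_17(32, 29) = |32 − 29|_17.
d_17(32, 29) = 1

Step 1 — x − y = 32 − 29 = 3. Step 2 — v_17(3) = 0 (factor: 3 = (17^0 · 3); the sign does not affect v_p). Step 3 — |x − y|_17 = 17^{0} = 1.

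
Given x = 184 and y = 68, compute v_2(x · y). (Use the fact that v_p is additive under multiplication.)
v_2(12512) = 5

v_p(x) = 3 (factor: 184 = 2^3 · 23); v_p(y) = 2 (factor: 68 = 2^2 · 17). Additivity: v_p(xy) = v_p(x) + v_p(y) = 3 + 2 = 5. (Direct check: xy = 12512 = 2^5 · (391).)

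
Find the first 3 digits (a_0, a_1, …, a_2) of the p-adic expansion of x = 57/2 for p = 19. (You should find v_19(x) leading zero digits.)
(a_0, …, a_2) = (0, 11, 9)

v_19(57/2) = 1, so a_0 = ... = a_0 = 0. Factor out: x = 19^1 · u with u = 3/2 a unit in ℤ_19. Expand u iteratively via a_{v+i} = u_i mod 19, u_{i+1} = (u_i − a_{v+i})/19:
  u_0 = 3/2;  a_1 = 11;  u_1 = (u_0 − 11)/19 = -1/2
  u_1 = -1/2;  a_2 = 9;  u_2 = (u_1 − 9)/19 = -1/2
Digits: (0, 11, 9).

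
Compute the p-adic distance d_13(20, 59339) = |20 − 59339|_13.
d_13(20, 59339) = 1/2197

Step 1 — x − y = 20 − 59339 = -59319. Step 2 — v_13(-59319) = 3 (factor: -59319 = −(13^3 · 27); the sign does not affect v_p). Step 3 — |x − y|_13 = 13^{-3} = 1/2197.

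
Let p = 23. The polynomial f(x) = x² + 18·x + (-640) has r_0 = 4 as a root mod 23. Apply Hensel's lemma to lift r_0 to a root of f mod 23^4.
r_3 = 242999 (mod 279841)

Hensel: r_{i+1} = r_i − f(r_i)·(f′(r_i))^{-1} mod 23^{i+2}, f′(x) = 2x + 18. Iterate:
  r_0 = 4 (mod 23)
  r_1 = 188 (mod 529)
  r_2 = 11826 (mod 12167)
  r_3 = 242999 (mod 279841)
Final: r = 242999 satisfies f(r) ≡ 0 mod 23^4.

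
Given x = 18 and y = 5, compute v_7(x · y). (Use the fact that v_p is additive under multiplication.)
v_7(90) = 0

v_p(x) = 0 (factor: 18 = 7^0 · 18); v_p(y) = 0 (factor: 5 = 7^0 · 5). Additivity: v_p(xy) = v_p(x) + v_p(y) = 0 + 0 = 0. (Direct check: xy = 90 = 7^0 · (90).)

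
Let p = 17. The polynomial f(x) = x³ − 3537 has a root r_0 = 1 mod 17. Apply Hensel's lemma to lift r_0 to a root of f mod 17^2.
r_1 = 120 (mod 289)

Hensel: r_{i+1} = r_i − f(r_i)/f′(r_i) mod 17^{i+2}, where f′(x) = 3x². Iterate:
  r_0 = 1 (mod 17)
  r_1 = 120 (mod 289)
Final: r = 120 with f(r) ≡ 0 mod 17^2.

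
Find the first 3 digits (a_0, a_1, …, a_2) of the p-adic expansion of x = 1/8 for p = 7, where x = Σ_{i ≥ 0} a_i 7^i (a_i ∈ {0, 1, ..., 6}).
(a_0, …, a_2) = (1, 6, 0)

v_7(1/8) = 0 (numerator and denominator both coprime to 7), so x ∈ ℤ_7^×. Compute digits iteratively via a_i = x_i mod 7, x_{i+1} = (x_i − a_i)/7, with x_0 = x:
  x_0 = 1/8;  a_0 = 1;  x_1 = (x_0 − 1)/7 = -1/8
  x_1 = -1/8;  a_1 = 6;  x_2 = (x_1 − 6)/7 = -7/8
  x_2 = -7/8;  a_2 = 0;  x_3 = (x_2 − 0)/7 = -1/8
Digits: (1, 6, 0).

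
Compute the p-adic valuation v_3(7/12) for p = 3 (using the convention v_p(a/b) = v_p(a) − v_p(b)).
v_3(7/12) = -1

Factor powers of 3 from the numerator and denominator of the reduced fraction: 7 = 3^0 · 7 and 12 = 3^1 · 4. Apply v_p(a/b) = v_p(a) − v_p(b): v_3(7/12) = 0 − 1 = -1.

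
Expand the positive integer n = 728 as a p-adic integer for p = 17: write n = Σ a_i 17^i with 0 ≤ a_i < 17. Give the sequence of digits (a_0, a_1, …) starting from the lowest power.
(a_0, a_1, …) = (14, 8, 2)

Repeated division by 17 gives the digits low-to-high: 728 = 14 + 8·17^1 + 2·17^2. Digit sequence: (14, 8, 2).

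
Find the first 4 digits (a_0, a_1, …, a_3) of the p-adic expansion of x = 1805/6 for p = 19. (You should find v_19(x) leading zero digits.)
(a_0, …, a_3) = (0, 0, 4, 3)

v_19(1805/6) = 2, so a_0 = ... = a_1 = 0. Factor out: x = 19^2 · u with u = 5/6 a unit in ℤ_19. Expand u iteratively via a_{v+i} = u_i mod 19, u_{i+1} = (u_i − a_{v+i})/19:
  u_0 = 5/6;  a_2 = 4;  u_1 = (u_0 − 4)/19 = -1/6
  u_1 = -1/6;  a_3 = 3;  u_2 = (u_1 − 3)/19 = -1/6
Digits: (0, 0, 4, 3).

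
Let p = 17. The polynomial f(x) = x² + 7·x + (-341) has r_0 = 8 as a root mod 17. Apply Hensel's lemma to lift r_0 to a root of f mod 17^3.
r_2 = 2694 (mod 4913)

Hensel: r_{i+1} = r_i − f(r_i)·(f′(r_i))^{-1} mod 17^{i+2}, f′(x) = 2x + 7. Iterate:
  r_0 = 8 (mod 17)
  r_1 = 93 (mod 289)
  r_2 = 2694 (mod 4913)
Final: r = 2694 satisfies f(r) ≡ 0 mod 17^3.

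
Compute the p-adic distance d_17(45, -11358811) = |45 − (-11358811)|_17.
d_17(45, -11358811) = 1/1419857

Step 1 — x − y = 45 − (-11358811) = 11358856. Step 2 — v_17(11358856) = 5 (factor: 11358856 = (17^5 · 8); the sign does not affect v_p). Step 3 — |x − y|_17 = 17^{-5} = 1/1419857.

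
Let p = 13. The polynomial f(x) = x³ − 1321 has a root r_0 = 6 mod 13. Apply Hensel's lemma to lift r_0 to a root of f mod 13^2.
r_1 = 71 (mod 169)

Hensel: r_{i+1} = r_i − f(r_i)/f′(r_i) mod 13^{i+2}, where f′(x) = 3x². Iterate:
  r_0 = 6 (mod 13)
  r_1 = 71 (mod 169)
Final: r = 71 with f(r) ≡ 0 mod 13^2.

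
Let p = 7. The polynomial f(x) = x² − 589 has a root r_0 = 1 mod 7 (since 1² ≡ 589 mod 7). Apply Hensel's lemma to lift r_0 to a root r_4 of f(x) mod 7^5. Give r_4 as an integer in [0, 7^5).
r_4 = 7498 (mod 16807)

Hensel's recurrence: r_{i+1} = r_i − f(r_i)·(f′(r_i))^{-1} mod 7^{i+2}, with f′(x) = 2x. Iterate:
  r_0 = 1 (mod 7)
  r_1 = 1 (mod 49)
  r_2 = 295 (mod 343)
  r_3 = 295 (mod 2401)
  r_4 = 7498 (mod 16807)
Final: r_4 = 7498, and one checks f(r_4) ≡ 0 mod 7^5.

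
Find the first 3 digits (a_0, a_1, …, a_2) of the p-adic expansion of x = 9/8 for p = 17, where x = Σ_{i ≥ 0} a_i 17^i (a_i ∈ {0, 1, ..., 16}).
(a_0, …, a_2) = (16, 14, 14)

v_17(9/8) = 0 (numerator and denominator both coprime to 17), so x ∈ ℤ_17^×. Compute digits iteratively via a_i = x_i mod 17, x_{i+1} = (x_i − a_i)/17, with x_0 = x:
  x_0 = 9/8;  a_0 = 16;  x_1 = (x_0 − 16)/17 = -7/8
  x_1 = -7/8;  a_1 = 14;  x_2 = (x_1 − 14)/17 = -7/8
  x_2 = -7/8;  a_2 = 14;  x_3 = (x_2 − 14)/17 = -7/8
Digits: (16, 14, 14).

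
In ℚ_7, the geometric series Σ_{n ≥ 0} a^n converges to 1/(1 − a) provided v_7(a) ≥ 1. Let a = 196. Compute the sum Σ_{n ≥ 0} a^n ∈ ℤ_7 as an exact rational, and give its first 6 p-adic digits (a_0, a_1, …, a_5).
Σ a^n = 1/(1 − a) = -1/195;  first 6 digits = (1, 0, 4, 0, 2, 2)

v_7(a) = 2 ≥ 1, so the series converges in ℤ_7 to 1/(1 − a) = 1/(1 − 196) = -1/195. Expand this rational in ℤ_7: compute digits iteratively via d_i = x_i mod 7, x_{i+1} = (x_i − d_i)/7. The first 6 digits are (1, 0, 4, 0, 2, 2).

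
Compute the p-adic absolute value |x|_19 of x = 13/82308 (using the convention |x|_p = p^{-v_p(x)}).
|13/82308|_19 = 6859

Step 1 — compute v_19(x) by factoring powers of 19 out of the numerator and denominator: v_19(13/82308) = -3. Step 2 — apply |x|_p = p^{-v_p(x)} = 19^{3} = 6859.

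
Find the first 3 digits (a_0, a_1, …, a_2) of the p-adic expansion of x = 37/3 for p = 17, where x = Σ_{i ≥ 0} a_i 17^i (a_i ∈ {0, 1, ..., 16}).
(a_0, …, a_2) = (1, 12, 5)

v_17(37/3) = 0 (numerator and denominator both coprime to 17), so x ∈ ℤ_17^×. Compute digits iteratively via a_i = x_i mod 17, x_{i+1} = (x_i − a_i)/17, with x_0 = x:
  x_0 = 37/3;  a_0 = 1;  x_1 = (x_0 − 1)/17 = 2/3
  x_1 = 2/3;  a_1 = 12;  x_2 = (x_1 − 12)/17 = -2/3
  x_2 = -2/3;  a_2 = 5;  x_3 = (x_2 − 5)/17 = -1/3
Digits: (1, 12, 5).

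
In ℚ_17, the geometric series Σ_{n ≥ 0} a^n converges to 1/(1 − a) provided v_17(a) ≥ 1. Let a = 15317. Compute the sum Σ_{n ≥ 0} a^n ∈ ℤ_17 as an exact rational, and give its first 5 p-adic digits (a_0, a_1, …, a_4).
Σ a^n = 1/(1 − a) = -1/15316;  first 5 digits = (1, 0, 2, 3, 4)

v_17(a) = 2 ≥ 1, so the series converges in ℤ_17 to 1/(1 − a) = 1/(1 − 15317) = -1/15316. Expand this rational in ℤ_17: compute digits iteratively via d_i = x_i mod 17, x_{i+1} = (x_i − d_i)/17. The first 5 digits are (1, 0, 2, 3, 4).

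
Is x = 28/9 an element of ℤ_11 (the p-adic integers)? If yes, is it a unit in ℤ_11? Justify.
x ∈ ℤ_11^× (unit); v_11(x) = 0

ℤ_11 = {x ∈ ℚ_11 : v_11(x) ≥ 0} and ℤ_11^× = {x ∈ ℤ_11 : v_11(x) = 0}. Here v_11(28/9) = v_11(num) − v_11(den) = 0; compare against these criteria.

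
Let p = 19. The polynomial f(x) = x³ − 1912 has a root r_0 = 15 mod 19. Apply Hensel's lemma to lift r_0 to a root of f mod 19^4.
r_3 = 83007 (mod 130321)

Hensel: r_{i+1} = r_i − f(r_i)/f′(r_i) mod 19^{i+2}, where f′(x) = 3x². Iterate:
  r_0 = 15 (mod 19)
  r_1 = 338 (mod 361)
  r_2 = 699 (mod 6859)
  r_3 = 83007 (mod 130321)
Final: r = 83007 with f(r) ≡ 0 mod 19^4.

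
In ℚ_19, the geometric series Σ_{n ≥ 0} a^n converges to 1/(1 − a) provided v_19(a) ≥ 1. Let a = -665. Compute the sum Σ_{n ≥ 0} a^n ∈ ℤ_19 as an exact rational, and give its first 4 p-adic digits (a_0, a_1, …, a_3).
Σ a^n = 1/(1 − a) = 1/666;  first 4 digits = (1, 3, 7, 15)

v_19(a) = 1 ≥ 1, so the series converges in ℤ_19 to 1/(1 − a) = 1/(1 − (-665)) = 1/666. Expand this rational in ℤ_19: compute digits iteratively via d_i = x_i mod 19, x_{i+1} = (x_i − d_i)/19. The first 4 digits are (1, 3, 7, 15).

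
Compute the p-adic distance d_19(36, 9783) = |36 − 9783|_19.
d_19(36, 9783) = 1/361

Step 1 — x − y = 36 − 9783 = -9747. Step 2 — v_19(-9747) = 2 (factor: -9747 = −(19^2 · 27); the sign does not affect v_p). Step 3 — |x − y|_19 = 19^{-2} = 1/361.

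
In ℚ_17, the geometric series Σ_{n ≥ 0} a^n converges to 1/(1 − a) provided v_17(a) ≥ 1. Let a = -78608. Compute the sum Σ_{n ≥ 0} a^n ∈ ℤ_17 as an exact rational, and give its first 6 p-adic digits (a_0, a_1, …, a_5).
Σ a^n = 1/(1 − a) = 1/78609;  first 6 digits = (1, 0, 0, 1, 16, 16)

v_17(a) = 3 ≥ 1, so the series converges in ℤ_17 to 1/(1 − a) = 1/(1 − (-78608)) = 1/78609. Expand this rational in ℤ_17: compute digits iteratively via d_i = x_i mod 17, x_{i+1} = (x_i − d_i)/17. The first 6 digits are (1, 0, 0, 1, 16, 16).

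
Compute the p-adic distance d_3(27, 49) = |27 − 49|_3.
d_3(27, 49) = 1

Step 1 — x − y = 27 − 49 = -22. Step 2 — v_3(-22) = 0 (factor: -22 = −(3^0 · 22); the sign does not affect v_p). Step 3 — |x − y|_3 = 3^{0} = 1.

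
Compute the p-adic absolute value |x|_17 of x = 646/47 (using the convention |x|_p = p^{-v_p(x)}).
|646/47|_17 = 1/17

Step 1 — compute v_17(x) by factoring powers of 17 out of the numerator and denominator: v_17(646/47) = 1. Step 2 — apply |x|_p = p^{-v_p(x)} = 17^{-1} = 1/17.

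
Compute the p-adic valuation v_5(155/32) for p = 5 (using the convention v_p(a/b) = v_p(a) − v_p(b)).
v_5(155/32) = 1

Factor powers of 5 from the numerator and denominator of the reduced fraction: 155 = 5^1 · 31 and 32 = 5^0 · 32. Apply v_p(a/b) = v_p(a) − v_p(b): v_5(155/32) = 1 − 0 = 1.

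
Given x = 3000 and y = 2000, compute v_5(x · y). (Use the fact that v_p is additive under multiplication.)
v_5(6000000) = 6

v_p(x) = 3 (factor: 3000 = 5^3 · 24); v_p(y) = 3 (factor: 2000 = 5^3 · 16). Additivity: v_p(xy) = v_p(x) + v_p(y) = 3 + 3 = 6. (Direct check: xy = 6000000 = 5^6 · (384).)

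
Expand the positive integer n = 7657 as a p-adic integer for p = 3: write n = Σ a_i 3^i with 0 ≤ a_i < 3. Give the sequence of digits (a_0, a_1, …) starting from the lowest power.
(a_0, a_1, …) = (1, 2, 1, 1, 1, 1, 1, 0, 1)

Repeated division by 3 gives the digits low-to-high: 7657 = 1 + 2·3^1 + 1·3^2 + 1·3^3 + 1·3^4 + 1·3^5 + 1·3^6 + 1·3^8. Digit sequence: (1, 2, 1, 1, 1, 1, 1, 0, 1).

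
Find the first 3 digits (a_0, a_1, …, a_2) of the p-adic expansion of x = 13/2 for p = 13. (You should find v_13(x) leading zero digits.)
(a_0, …, a_2) = (0, 7, 6)

v_13(13/2) = 1, so a_0 = ... = a_0 = 0. Factor out: x = 13^1 · u with u = 1/2 a unit in ℤ_13. Expand u iteratively via a_{v+i} = u_i mod 13, u_{i+1} = (u_i − a_{v+i})/13:
  u_0 = 1/2;  a_1 = 7;  u_1 = (u_0 − 7)/13 = -1/2
  u_1 = -1/2;  a_2 = 6;  u_2 = (u_1 − 6)/13 = -1/2
Digits: (0, 7, 6).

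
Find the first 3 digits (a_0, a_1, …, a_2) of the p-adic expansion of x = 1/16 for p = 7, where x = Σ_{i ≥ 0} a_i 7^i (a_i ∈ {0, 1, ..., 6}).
(a_0, …, a_2) = (4, 6, 3)

v_7(1/16) = 0 (numerator and denominator both coprime to 7), so x ∈ ℤ_7^×. Compute digits iteratively via a_i = x_i mod 7, x_{i+1} = (x_i − a_i)/7, with x_0 = x:
  x_0 = 1/16;  a_0 = 4;  x_1 = (x_0 − 4)/7 = -9/16
  x_1 = -9/16;  a_1 = 6;  x_2 = (x_1 − 6)/7 = -15/16
  x_2 = -15/16;  a_2 = 3;  x_3 = (x_2 − 3)/7 = -9/16
Digits: (4, 6, 3).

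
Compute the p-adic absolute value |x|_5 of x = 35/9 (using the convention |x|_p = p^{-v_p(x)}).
|35/9|_5 = 1/5

Step 1 — compute v_5(x) by factoring powers of 5 out of the numerator and denominator: v_5(35/9) = 1. Step 2 — apply |x|_p = p^{-v_p(x)} = 5^{-1} = 1/5.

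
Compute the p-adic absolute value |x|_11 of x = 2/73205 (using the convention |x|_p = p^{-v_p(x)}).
|2/73205|_11 = 14641

Step 1 — compute v_11(x) by factoring powers of 11 out of the numerator and denominator: v_11(2/73205) = -4. Step 2 — apply |x|_p = p^{-v_p(x)} = 11^{4} = 14641.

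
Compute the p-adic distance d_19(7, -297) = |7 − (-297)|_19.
d_19(7, -297) = 1/19

Step 1 — x − y = 7 − (-297) = 304. Step 2 — v_19(304) = 1 (factor: 304 = (19^1 · 16); the sign does not affect v_p). Step 3 — |x − y|_19 = 19^{-1} = 1/19.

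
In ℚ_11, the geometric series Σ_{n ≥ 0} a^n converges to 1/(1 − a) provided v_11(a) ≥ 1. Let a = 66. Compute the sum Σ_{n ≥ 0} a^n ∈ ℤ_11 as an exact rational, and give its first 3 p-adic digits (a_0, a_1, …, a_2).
Σ a^n = 1/(1 − a) = -1/65;  first 3 digits = (1, 6, 3)

v_11(a) = 1 ≥ 1, so the series converges in ℤ_11 to 1/(1 − a) = 1/(1 − 66) = -1/65. Expand this rational in ℤ_11: compute digits iteratively via d_i = x_i mod 11, x_{i+1} = (x_i − d_i)/11. The first 3 digits are (1, 6, 3).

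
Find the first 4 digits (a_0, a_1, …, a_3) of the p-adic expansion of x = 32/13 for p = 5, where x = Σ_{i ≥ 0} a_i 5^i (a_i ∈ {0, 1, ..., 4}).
(a_0, …, a_3) = (4, 2, 3, 2)

v_5(32/13) = 0 (numerator and denominator both coprime to 5), so x ∈ ℤ_5^×. Compute digits iteratively via a_i = x_i mod 5, x_{i+1} = (x_i − a_i)/5, with x_0 = x:
  x_0 = 32/13;  a_0 = 4;  x_1 = (x_0 − 4)/5 = -4/13
  x_1 = -4/13;  a_1 = 2;  x_2 = (x_1 − 2)/5 = -6/13
  x_2 = -6/13;  a_2 = 3;  x_3 = (x_2 − 3)/5 = -9/13
  x_3 = -9/13;  a_3 = 2;  x_4 = (x_3 − 2)/5 = -7/13
Digits: (4, 2, 3, 2).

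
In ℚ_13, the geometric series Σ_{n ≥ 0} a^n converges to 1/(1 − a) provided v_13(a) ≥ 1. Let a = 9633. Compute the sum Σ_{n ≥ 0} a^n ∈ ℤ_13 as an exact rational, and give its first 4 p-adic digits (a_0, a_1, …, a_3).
Σ a^n = 1/(1 − a) = -1/9632;  first 4 digits = (1, 0, 5, 4)

v_13(a) = 2 ≥ 1, so the series converges in ℤ_13 to 1/(1 − a) = 1/(1 − 9633) = -1/9632. Expand this rational in ℤ_13: compute digits iteratively via d_i = x_i mod 13, x_{i+1} = (x_i − d_i)/13. The first 4 digits are (1, 0, 5, 4).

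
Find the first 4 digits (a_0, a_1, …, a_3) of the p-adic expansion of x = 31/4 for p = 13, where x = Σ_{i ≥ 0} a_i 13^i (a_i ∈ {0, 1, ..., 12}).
(a_0, …, a_3) = (11, 3, 3, 3)

v_13(31/4) = 0 (numerator and denominator both coprime to 13), so x ∈ ℤ_13^×. Compute digits iteratively via a_i = x_i mod 13, x_{i+1} = (x_i − a_i)/13, with x_0 = x:
  x_0 = 31/4;  a_0 = 11;  x_1 = (x_0 − 11)/13 = -1/4
  x_1 = -1/4;  a_1 = 3;  x_2 = (x_1 − 3)/13 = -1/4
  x_2 = -1/4;  a_2 = 3;  x_3 = (x_2 − 3)/13 = -1/4
  x_3 = -1/4;  a_3 = 3;  x_4 = (x_3 − 3)/13 = -1/4
Digits: (11, 3, 3, 3).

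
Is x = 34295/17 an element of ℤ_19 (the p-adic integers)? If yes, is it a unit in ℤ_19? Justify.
x ∈ ℤ_19 but not a unit; v_19(x) = 3 > 0

ℤ_19 = {x ∈ ℚ_19 : v_19(x) ≥ 0} and ℤ_19^× = {x ∈ ℤ_19 : v_19(x) = 0}. Here v_19(34295/17) = v_19(num) − v_19(den) = 3; compare against these criteria.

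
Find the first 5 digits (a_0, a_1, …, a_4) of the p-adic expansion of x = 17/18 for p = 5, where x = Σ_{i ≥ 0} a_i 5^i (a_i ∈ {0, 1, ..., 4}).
(a_0, …, a_4) = (4, 3, 4, 1, 1)

v_5(17/18) = 0 (numerator and denominator both coprime to 5), so x ∈ ℤ_5^×. Compute digits iteratively via a_i = x_i mod 5, x_{i+1} = (x_i − a_i)/5, with x_0 = x:
  x_0 = 17/18;  a_0 = 4;  x_1 = (x_0 − 4)/5 = -11/18
  x_1 = -11/18;  a_1 = 3;  x_2 = (x_1 − 3)/5 = -13/18
  x_2 = -13/18;  a_2 = 4;  x_3 = (x_2 − 4)/5 = -17/18
  x_3 = -17/18;  a_3 = 1;  x_4 = (x_3 − 1)/5 = -7/18
  x_4 = -7/18;  a_4 = 1;  x_5 = (x_4 − 1)/5 = -5/18
Digits: (4, 3, 4, 1, 1).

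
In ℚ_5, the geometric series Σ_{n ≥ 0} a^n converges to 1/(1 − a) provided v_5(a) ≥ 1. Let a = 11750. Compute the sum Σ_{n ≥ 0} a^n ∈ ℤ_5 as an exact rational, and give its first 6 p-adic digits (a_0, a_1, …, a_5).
Σ a^n = 1/(1 − a) = -1/11749;  first 6 digits = (1, 0, 0, 4, 3, 3)

v_5(a) = 3 ≥ 1, so the series converges in ℤ_5 to 1/(1 − a) = 1/(1 − 11750) = -1/11749. Expand this rational in ℤ_5: compute digits iteratively via d_i = x_i mod 5, x_{i+1} = (x_i − d_i)/5. The first 6 digits are (1, 0, 0, 4, 3, 3).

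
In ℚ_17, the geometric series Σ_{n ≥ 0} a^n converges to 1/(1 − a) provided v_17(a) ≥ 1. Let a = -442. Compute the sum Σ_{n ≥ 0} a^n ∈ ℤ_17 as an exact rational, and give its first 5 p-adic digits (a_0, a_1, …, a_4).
Σ a^n = 1/(1 − a) = 1/443;  first 5 digits = (1, 8, 11, 7, 4)

v_17(a) = 1 ≥ 1, so the series converges in ℤ_17 to 1/(1 − a) = 1/(1 − (-442)) = 1/443. Expand this rational in ℤ_17: compute digits iteratively via d_i = x_i mod 17, x_{i+1} = (x_i − d_i)/17. The first 5 digits are (1, 8, 11, 7, 4).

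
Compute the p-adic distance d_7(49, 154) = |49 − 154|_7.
d_7(49, 154) = 1/7

Step 1 — x − y = 49 − 154 = -105. Step 2 — v_7(-105) = 1 (factor: -105 = −(7^1 · 15); the sign does not affect v_p). Step 3 — |x − y|_7 = 7^{-1} = 1/7.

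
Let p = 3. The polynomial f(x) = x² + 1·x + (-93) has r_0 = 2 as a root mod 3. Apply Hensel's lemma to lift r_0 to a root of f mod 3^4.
r_3 = 77 (mod 81)

Hensel: r_{i+1} = r_i − f(r_i)·(f′(r_i))^{-1} mod 3^{i+2}, f′(x) = 2x + 1. Iterate:
  r_0 = 2 (mod 3)
  r_1 = 5 (mod 9)
  r_2 = 23 (mod 27)
  r_3 = 77 (mod 81)
Final: r = 77 satisfies f(r) ≡ 0 mod 3^4.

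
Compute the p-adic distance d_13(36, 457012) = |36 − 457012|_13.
d_13(36, 457012) = 1/28561

Step 1 — x − y = 36 − 457012 = -456976. Step 2 — v_13(-456976) = 4 (factor: -456976 = −(13^4 · 16); the sign does not affect v_p). Step 3 — |x − y|_13 = 13^{-4} = 1/28561.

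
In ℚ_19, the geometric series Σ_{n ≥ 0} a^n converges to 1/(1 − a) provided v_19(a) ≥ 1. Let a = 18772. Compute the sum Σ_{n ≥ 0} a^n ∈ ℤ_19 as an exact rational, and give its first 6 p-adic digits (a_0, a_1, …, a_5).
Σ a^n = 1/(1 − a) = -1/18771;  first 6 digits = (1, 0, 14, 2, 6, 9)

v_19(a) = 2 ≥ 1, so the series converges in ℤ_19 to 1/(1 − a) = 1/(1 − 18772) = -1/18771. Expand this rational in ℤ_19: compute digits iteratively via d_i = x_i mod 19, x_{i+1} = (x_i − d_i)/19. The first 6 digits are (1, 0, 14, 2, 6, 9).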